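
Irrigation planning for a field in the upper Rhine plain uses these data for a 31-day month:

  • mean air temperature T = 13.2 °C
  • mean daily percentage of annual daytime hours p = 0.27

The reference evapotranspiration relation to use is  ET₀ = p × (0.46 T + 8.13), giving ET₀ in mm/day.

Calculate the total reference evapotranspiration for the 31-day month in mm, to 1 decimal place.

ET₀ = 0.27 × (0.46 × 13.2 + 8.13) = 0.27 × 14.202 = 3.8345 mm/d
Monthly total = 3.8345 × 31 = 118.870 mm

118.9 mm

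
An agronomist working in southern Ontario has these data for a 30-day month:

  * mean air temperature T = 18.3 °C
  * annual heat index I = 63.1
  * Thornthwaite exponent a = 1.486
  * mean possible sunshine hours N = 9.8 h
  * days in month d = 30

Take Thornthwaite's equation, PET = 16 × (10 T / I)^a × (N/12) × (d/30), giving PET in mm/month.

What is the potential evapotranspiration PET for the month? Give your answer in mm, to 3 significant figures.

63.6 mm

10T/I = 10 × 18.3 / 63.1 = 2.9002
(10T/I)^a = 2.9002^1.486 = 4.8660
Uncorrected PET = 16 × 4.8660 = 77.856 mm
Correction = (N/12)(d/30) = (9.8/12)(30/30) = 0.8167
PET = 77.856 × 0.8167 = 63.585 mm/month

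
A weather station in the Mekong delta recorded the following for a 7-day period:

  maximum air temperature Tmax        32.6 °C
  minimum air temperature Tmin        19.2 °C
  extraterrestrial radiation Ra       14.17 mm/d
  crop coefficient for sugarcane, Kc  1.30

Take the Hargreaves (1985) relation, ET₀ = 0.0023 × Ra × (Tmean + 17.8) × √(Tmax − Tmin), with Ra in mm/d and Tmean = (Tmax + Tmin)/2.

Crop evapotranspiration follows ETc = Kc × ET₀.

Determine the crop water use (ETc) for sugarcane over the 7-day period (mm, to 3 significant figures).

Tmean = (32.6 + 19.2)/2 = 25.90 °C
ET₀ = 0.0023 × 14.17 × (25.90 + 17.8) × √13.4 = 0.0023 × 14.17 × 43.70 × 3.6606 = 5.2135 mm/d
ETc = Kc × ET₀ = 1.30 × 5.2135 = 6.7776 mm/d
Over 7 days: 6.7776 × 7 = 47.443 mm

47.4 mm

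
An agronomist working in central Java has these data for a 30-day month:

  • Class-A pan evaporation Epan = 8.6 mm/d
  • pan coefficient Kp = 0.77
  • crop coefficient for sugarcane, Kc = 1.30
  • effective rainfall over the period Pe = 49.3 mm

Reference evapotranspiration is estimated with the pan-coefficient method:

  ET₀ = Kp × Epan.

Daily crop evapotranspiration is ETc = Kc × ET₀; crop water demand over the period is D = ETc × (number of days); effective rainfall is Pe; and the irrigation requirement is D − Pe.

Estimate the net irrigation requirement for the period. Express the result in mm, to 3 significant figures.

209 mm

ET₀ = 0.77 × 8.6 = 6.6220 mm/d
ETc = Kc × ET₀ = 1.30 × 6.6220 = 8.6086 mm/d
Crop demand D = ETc × 30 d = 8.6086 × 30 = 258.258 mm
D − Pe = 258.258 − 49.3 = 208.958 mm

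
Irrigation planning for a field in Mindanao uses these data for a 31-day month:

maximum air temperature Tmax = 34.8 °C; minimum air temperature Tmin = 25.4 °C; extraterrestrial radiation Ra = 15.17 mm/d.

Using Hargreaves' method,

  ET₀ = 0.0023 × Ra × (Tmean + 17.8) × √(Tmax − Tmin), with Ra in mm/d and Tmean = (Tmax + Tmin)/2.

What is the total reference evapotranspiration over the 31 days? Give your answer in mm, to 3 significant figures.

159 mm

Tmean = (34.8 + 25.4)/2 = 30.10 °C
ET₀ = 0.0023 × 15.17 × (30.10 + 17.8) × √9.4 = 0.0023 × 15.17 × 47.90 × 3.0659 = 5.1240 mm/d
Over 31 days: 5.1240 × 31 = 158.844 mm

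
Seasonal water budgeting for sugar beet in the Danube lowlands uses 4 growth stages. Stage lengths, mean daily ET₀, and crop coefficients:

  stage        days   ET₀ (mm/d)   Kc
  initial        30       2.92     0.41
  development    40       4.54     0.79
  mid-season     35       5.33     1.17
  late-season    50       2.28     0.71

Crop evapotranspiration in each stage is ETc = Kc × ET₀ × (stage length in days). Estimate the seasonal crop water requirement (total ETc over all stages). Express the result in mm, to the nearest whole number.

479 mm

initial: 0.41 × 2.92 × 30 = 35.92 mm
development: 0.79 × 4.54 × 40 = 143.46 mm
mid-season: 1.17 × 5.33 × 35 = 218.26 mm
late-season: 0.71 × 2.28 × 50 = 80.94 mm
Seasonal total = 478.58 mm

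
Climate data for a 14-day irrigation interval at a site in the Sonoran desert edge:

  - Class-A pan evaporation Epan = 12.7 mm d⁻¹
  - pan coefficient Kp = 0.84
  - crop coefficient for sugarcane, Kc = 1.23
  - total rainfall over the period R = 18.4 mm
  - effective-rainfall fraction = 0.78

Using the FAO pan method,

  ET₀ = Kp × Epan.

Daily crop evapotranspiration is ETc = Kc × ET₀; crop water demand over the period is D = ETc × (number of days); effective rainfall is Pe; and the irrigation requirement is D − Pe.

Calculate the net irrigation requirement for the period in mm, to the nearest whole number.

169 mm

ET₀ = 0.84 × 12.7 = 10.6680 mm/d
ETc = Kc × ET₀ = 1.23 × 10.6680 = 13.1216 mm/d
Crop demand D = ETc × 14 d = 13.1216 × 14 = 183.702 mm
Pe = 0.78 × 18.4 = 14.352 mm
D − Pe = 183.702 − 14.352 = 169.350 mm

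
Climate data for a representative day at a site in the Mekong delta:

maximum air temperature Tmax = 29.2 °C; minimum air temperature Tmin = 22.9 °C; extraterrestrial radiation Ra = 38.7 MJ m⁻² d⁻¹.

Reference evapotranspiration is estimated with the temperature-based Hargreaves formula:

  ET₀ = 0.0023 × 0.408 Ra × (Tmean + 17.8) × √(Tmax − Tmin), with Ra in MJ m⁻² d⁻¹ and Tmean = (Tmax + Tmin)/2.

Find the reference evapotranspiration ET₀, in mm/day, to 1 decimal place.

Tmean = (29.2 + 22.9)/2 = 26.05 °C
0.408 Ra = 0.408 × 38.7 = 15.7896 mm/d equivalent
ET₀ = 0.0023 × 15.7896 × (26.05 + 17.8) × √6.3 = 0.0023 × 15.7896 × 43.85 × 2.5100 = 3.9971 mm/d

4.0 mm/day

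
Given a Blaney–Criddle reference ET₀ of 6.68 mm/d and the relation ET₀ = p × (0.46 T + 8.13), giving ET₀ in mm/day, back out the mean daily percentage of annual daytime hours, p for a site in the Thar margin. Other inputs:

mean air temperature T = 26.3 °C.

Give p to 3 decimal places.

0.330

p = ET₀ / (0.46 T + 8.13) = 6.68 / (0.46 × 26.3 + 8.13) = 6.68 / 20.228 = 0.3302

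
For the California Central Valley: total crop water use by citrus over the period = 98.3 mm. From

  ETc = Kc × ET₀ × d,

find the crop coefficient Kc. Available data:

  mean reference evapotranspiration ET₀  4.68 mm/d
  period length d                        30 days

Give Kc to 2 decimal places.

0.70

ETc = Kc × ET₀ × d  ⇒  Kc = ETc / (ET₀ × d)
Kc = 98.3 / (4.68 × 30) = 98.3 / 140.40 = 0.7001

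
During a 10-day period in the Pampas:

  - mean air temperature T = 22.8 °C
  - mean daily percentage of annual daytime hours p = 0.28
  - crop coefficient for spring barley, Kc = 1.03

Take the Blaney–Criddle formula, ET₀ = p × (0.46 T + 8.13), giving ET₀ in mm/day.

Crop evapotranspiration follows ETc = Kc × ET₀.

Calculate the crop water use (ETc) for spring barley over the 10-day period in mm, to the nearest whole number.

54 mm

ET₀ = 0.28 × (0.46 × 22.8 + 8.13) = 0.28 × 18.618 = 5.2130 mm/d
ETc = Kc × ET₀ = 1.03 × 5.2130 = 5.3694 mm/d
Over 10 days: 5.3694 × 10 = 53.694 mm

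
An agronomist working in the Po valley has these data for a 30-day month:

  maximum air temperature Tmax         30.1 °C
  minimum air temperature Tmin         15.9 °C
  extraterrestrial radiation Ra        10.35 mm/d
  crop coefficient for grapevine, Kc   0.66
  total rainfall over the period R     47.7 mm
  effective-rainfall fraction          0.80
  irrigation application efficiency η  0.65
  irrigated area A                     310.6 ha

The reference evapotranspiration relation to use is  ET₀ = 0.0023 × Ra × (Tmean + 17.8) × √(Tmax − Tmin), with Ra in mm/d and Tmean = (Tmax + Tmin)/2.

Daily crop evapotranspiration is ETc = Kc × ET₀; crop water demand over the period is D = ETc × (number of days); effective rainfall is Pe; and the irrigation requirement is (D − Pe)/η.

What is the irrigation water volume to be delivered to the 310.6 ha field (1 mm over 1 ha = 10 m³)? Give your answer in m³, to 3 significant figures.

Tmean = (30.1 + 15.9)/2 = 23.00 °C
ET₀ = 0.0023 × 10.35 × (23.00 + 17.8) × √14.2 = 0.0023 × 10.35 × 40.80 × 3.7683 = 3.6599 mm/d
ETc = Kc × ET₀ = 0.66 × 3.6599 = 2.4155 mm/d
Crop demand D = ETc × 30 d = 2.4155 × 30 = 72.465 mm
Pe = 0.80 × 47.7 = 38.160 mm
D − Pe = 72.465 − 38.160 = 34.305 mm
Gross irrigation = 34.305 / 0.65 = 52.777 mm
Volume = 52.777 mm × 310.6 ha × 10 = 163925.4 m³

164000 m³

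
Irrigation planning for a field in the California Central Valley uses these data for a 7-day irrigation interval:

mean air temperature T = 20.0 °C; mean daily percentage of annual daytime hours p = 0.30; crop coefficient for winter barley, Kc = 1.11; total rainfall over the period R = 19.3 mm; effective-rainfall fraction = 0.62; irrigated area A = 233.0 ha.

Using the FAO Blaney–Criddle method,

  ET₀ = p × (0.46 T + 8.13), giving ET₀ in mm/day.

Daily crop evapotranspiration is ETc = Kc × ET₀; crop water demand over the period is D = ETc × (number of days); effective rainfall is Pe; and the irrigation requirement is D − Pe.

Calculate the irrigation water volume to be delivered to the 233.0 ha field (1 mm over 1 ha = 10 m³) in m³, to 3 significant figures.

ET₀ = 0.30 × (0.46 × 20.0 + 8.13) = 0.30 × 17.330 = 5.1990 mm/d
ETc = Kc × ET₀ = 1.11 × 5.1990 = 5.7709 mm/d
Crop demand D = ETc × 7 d = 5.7709 × 7 = 40.396 mm
Pe = 0.62 × 19.3 = 11.966 mm
D − Pe = 40.396 − 11.966 = 28.430 mm
Volume = 28.430 mm × 233.0 ha × 10 = 66241.9 m³

66200 m³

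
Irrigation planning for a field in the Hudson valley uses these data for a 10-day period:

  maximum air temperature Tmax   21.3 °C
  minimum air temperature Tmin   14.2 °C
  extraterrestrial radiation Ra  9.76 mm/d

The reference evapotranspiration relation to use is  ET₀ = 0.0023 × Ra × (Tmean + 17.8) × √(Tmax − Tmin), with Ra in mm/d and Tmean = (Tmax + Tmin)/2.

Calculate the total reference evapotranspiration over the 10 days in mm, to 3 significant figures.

Tmean = (21.3 + 14.2)/2 = 17.75 °C
ET₀ = 0.0023 × 9.76 × (17.75 + 17.8) × √7.1 = 0.0023 × 9.76 × 35.55 × 2.6646 = 2.1264 mm/d
Over 10 days: 2.1264 × 10 = 21.264 mm

21.3 mm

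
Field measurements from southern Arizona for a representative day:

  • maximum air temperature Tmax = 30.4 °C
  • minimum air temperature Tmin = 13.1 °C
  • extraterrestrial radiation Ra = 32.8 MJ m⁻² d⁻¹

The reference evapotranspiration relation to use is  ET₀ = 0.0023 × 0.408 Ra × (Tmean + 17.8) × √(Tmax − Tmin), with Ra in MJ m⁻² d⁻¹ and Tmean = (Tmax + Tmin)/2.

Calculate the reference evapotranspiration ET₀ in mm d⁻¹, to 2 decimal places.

5.06 mm d⁻¹

Tmean = (30.4 + 13.1)/2 = 21.75 °C
0.408 Ra = 0.408 × 32.8 = 13.3824 mm/d equivalent
ET₀ = 0.0023 × 13.3824 × (21.75 + 17.8) × √17.3 = 0.0023 × 13.3824 × 39.55 × 4.1593 = 5.0632 mm/d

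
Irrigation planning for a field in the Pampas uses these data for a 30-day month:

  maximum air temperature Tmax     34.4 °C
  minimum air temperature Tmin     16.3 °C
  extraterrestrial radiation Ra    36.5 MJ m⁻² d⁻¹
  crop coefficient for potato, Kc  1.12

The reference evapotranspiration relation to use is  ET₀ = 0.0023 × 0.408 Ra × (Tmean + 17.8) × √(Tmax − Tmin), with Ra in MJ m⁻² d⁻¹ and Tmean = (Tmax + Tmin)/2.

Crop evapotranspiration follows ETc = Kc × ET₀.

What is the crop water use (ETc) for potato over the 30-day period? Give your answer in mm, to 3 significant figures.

211 mm

Tmean = (34.4 + 16.3)/2 = 25.35 °C
0.408 Ra = 0.408 × 36.5 = 14.8920 mm/d equivalent
ET₀ = 0.0023 × 14.8920 × (25.35 + 17.8) × √18.1 = 0.0023 × 14.8920 × 43.15 × 4.2544 = 6.2878 mm/d
ETc = Kc × ET₀ = 1.12 × 6.2878 = 7.0423 mm/d
Over 30 days: 7.0423 × 30 = 211.269 mm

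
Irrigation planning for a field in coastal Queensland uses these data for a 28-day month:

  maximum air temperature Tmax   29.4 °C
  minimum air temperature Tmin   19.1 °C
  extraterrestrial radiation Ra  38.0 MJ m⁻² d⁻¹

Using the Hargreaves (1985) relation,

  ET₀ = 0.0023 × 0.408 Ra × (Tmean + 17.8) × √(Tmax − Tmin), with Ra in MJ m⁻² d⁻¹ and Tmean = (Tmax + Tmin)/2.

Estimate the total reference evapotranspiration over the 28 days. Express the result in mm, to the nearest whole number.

135 mm

Tmean = (29.4 + 19.1)/2 = 24.25 °C
0.408 Ra = 0.408 × 38.0 = 15.5040 mm/d equivalent
ET₀ = 0.0023 × 15.5040 × (24.25 + 17.8) × √10.3 = 0.0023 × 15.5040 × 42.05 × 3.2094 = 4.8124 mm/d
Over 28 days: 4.8124 × 28 = 134.747 mm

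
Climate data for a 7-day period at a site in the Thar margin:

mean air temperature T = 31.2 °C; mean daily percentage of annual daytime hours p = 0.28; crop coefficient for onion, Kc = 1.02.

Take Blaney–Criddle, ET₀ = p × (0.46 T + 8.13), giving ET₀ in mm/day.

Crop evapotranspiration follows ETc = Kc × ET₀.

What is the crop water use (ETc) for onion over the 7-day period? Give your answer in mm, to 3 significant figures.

44.9 mm

ET₀ = 0.28 × (0.46 × 31.2 + 8.13) = 0.28 × 22.482 = 6.2950 mm/d
ETc = Kc × ET₀ = 1.02 × 6.2950 = 6.4209 mm/d
Over 7 days: 6.4209 × 7 = 44.946 mm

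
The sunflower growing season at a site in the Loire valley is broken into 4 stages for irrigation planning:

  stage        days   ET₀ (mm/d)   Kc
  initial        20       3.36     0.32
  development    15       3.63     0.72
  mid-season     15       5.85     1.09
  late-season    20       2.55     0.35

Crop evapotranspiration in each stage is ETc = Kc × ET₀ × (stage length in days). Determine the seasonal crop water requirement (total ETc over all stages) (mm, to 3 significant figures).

initial: 0.32 × 3.36 × 20 = 21.50 mm
development: 0.72 × 3.63 × 15 = 39.20 mm
mid-season: 1.09 × 5.85 × 15 = 95.65 mm
late-season: 0.35 × 2.55 × 20 = 17.85 mm
Seasonal total = 174.20 mm

174 mm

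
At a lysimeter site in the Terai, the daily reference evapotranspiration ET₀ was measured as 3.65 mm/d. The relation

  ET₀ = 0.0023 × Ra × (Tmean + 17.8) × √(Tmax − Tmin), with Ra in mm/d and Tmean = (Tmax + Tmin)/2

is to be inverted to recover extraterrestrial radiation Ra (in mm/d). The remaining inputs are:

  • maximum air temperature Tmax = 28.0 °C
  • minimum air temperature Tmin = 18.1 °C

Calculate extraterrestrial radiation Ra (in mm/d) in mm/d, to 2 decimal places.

12.35 mm/d

Tmean = 23.05 °C; √ΔT = 3.1464
Ra = ET₀ / [0.0023 × (Tmean+17.8) × √ΔT] = 3.65 / (0.0023 × 40.85 × 3.1464) = 12.347 mm/d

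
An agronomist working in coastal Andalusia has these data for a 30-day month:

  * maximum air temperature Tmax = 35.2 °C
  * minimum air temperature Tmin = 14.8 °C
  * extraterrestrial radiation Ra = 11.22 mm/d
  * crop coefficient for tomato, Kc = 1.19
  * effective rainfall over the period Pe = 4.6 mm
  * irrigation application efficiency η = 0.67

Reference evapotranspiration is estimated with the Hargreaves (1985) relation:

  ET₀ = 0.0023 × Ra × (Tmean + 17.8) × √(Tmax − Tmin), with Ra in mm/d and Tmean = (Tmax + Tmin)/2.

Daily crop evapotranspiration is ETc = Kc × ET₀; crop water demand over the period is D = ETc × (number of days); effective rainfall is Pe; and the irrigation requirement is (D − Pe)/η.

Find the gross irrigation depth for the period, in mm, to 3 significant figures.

Tmean = (35.2 + 14.8)/2 = 25.00 °C
ET₀ = 0.0023 × 11.22 × (25.00 + 17.8) × √20.4 = 0.0023 × 11.22 × 42.80 × 4.5166 = 4.9886 mm/d
ETc = Kc × ET₀ = 1.19 × 4.9886 = 5.9364 mm/d
Crop demand D = ETc × 30 d = 5.9364 × 30 = 178.092 mm
D − Pe = 178.092 − 4.6 = 173.492 mm
Gross irrigation = 173.492 / 0.67 = 258.943 mm

259 mm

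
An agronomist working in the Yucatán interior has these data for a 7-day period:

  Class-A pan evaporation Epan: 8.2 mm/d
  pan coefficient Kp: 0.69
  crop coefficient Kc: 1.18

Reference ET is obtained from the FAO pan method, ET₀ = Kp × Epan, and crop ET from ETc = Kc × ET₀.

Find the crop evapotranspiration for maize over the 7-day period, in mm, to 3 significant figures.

46.7 mm

ET₀ = 0.69 × 8.2 = 5.6580 mm/d
ETc = Kc × ET₀ = 1.18 × 5.6580 = 6.6764 mm/d
Over 7 days: 6.6764 × 7 = 46.735 mm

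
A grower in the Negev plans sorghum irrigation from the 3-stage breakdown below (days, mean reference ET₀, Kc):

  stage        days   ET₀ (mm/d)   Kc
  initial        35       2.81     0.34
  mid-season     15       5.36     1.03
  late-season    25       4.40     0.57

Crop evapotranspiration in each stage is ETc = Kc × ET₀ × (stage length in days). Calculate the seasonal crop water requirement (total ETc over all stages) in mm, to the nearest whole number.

initial: 0.34 × 2.81 × 35 = 33.44 mm
mid-season: 1.03 × 5.36 × 15 = 82.81 mm
late-season: 0.57 × 4.40 × 25 = 62.70 mm
Seasonal total = 178.95 mm

179 mm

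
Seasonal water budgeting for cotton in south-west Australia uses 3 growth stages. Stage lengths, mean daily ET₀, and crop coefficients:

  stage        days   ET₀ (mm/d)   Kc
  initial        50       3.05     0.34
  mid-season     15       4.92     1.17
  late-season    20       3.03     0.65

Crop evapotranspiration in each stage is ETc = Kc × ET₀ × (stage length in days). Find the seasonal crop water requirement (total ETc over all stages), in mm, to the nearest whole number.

178 mm

initial: 0.34 × 3.05 × 50 = 51.85 mm
mid-season: 1.17 × 4.92 × 15 = 86.35 mm
late-season: 0.65 × 3.03 × 20 = 39.39 mm
Seasonal total = 177.59 mm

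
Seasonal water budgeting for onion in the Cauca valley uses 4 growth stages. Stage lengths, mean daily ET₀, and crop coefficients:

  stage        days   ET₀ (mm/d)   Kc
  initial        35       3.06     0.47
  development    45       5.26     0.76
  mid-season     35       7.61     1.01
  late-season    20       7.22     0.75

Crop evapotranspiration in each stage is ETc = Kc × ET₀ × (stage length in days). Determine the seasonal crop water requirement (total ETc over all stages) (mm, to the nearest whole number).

608 mm

initial: 0.47 × 3.06 × 35 = 50.34 mm
development: 0.76 × 5.26 × 45 = 179.89 mm
mid-season: 1.01 × 7.61 × 35 = 269.01 mm
late-season: 0.75 × 7.22 × 20 = 108.30 mm
Seasonal total = 607.54 mm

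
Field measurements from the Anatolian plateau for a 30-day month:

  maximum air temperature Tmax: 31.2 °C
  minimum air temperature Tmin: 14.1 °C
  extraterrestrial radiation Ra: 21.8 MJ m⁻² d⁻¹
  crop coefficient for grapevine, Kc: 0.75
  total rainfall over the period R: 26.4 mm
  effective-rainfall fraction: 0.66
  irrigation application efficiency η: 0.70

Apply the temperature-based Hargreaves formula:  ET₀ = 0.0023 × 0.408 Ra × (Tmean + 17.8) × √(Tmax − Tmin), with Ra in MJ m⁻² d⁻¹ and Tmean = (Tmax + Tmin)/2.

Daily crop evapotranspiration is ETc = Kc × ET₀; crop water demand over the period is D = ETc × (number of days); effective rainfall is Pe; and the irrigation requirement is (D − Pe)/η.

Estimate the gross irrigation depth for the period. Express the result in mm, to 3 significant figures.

Tmean = (31.2 + 14.1)/2 = 22.65 °C
0.408 Ra = 0.408 × 21.8 = 8.8944 mm/d equivalent
ET₀ = 0.0023 × 8.8944 × (22.65 + 17.8) × √17.1 = 0.0023 × 8.8944 × 40.45 × 4.1352 = 3.4218 mm/d
ETc = Kc × ET₀ = 0.75 × 3.4218 = 2.5664 mm/d
Crop demand D = ETc × 30 d = 2.5664 × 30 = 76.992 mm
Pe = 0.66 × 26.4 = 17.424 mm
D − Pe = 76.992 − 17.424 = 59.568 mm
Gross irrigation = 59.568 / 0.70 = 85.097 mm

85.1 mm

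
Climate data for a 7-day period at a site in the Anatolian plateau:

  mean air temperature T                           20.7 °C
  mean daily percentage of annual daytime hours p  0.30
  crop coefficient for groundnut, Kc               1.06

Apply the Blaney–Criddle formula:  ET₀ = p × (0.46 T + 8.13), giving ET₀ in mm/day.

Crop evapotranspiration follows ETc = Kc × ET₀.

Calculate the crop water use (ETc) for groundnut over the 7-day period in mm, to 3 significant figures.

39.3 mm

ET₀ = 0.30 × (0.46 × 20.7 + 8.13) = 0.30 × 17.652 = 5.2956 mm/d
ETc = Kc × ET₀ = 1.06 × 5.2956 = 5.6133 mm/d
Over 7 days: 5.6133 × 7 = 39.293 mm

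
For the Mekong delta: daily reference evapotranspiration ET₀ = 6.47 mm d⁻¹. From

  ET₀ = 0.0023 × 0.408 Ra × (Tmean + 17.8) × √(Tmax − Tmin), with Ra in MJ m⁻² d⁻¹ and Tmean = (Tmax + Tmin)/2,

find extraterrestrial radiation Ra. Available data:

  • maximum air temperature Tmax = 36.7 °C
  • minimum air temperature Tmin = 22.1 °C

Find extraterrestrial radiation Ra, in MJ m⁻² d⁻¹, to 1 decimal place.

Tmean = (36.7+22.1)/2 = 29.40 °C; ΔT = 14.6
Ra = ET₀ / [0.0023 × 0.408 × (Tmean+17.8) × √ΔT]
   = 6.47 / (0.0023 × 0.408 × 47.20 × 3.8210) = 38.229 MJ m⁻² d⁻¹

38.2 MJ m⁻² d⁻¹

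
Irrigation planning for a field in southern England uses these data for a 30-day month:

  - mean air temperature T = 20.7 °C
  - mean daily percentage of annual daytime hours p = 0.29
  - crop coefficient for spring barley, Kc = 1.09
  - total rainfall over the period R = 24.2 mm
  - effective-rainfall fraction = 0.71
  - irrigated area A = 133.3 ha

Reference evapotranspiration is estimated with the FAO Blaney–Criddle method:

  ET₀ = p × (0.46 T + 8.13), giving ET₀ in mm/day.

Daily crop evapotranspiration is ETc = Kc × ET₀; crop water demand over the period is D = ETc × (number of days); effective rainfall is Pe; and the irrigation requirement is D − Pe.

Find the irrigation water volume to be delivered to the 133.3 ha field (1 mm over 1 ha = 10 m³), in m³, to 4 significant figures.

200200 m³

ET₀ = 0.29 × (0.46 × 20.7 + 8.13) = 0.29 × 17.652 = 5.1191 mm/d
ETc = Kc × ET₀ = 1.09 × 5.1191 = 5.5798 mm/d
Crop demand D = ETc × 30 d = 5.5798 × 30 = 167.394 mm
Pe = 0.71 × 24.2 = 17.182 mm
D − Pe = 167.394 − 17.182 = 150.212 mm
Volume = 150.212 mm × 133.3 ha × 10 = 200232.6 m³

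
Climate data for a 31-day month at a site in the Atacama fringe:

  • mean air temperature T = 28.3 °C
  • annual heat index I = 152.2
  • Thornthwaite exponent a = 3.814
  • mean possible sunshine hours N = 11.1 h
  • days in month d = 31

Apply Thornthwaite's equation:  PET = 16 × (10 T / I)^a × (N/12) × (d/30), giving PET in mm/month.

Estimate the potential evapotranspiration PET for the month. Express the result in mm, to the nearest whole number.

10T/I = 10 × 28.3 / 152.2 = 1.8594
(10T/I)^a = 1.8594^3.814 = 10.6509
Uncorrected PET = 16 × 10.6509 = 170.414 mm
Correction = (N/12)(d/30) = (11.1/12)(31/30) = 0.9558
PET = 170.414 × 0.9558 = 162.882 mm/month

163 mm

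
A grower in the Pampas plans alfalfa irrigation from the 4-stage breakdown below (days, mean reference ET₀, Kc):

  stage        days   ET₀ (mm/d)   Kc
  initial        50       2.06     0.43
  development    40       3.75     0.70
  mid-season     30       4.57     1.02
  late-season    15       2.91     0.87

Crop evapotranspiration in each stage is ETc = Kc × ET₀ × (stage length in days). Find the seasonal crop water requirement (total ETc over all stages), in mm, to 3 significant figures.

327 mm

initial: 0.43 × 2.06 × 50 = 44.29 mm
development: 0.70 × 3.75 × 40 = 105.00 mm
mid-season: 1.02 × 4.57 × 30 = 139.84 mm
late-season: 0.87 × 2.91 × 15 = 37.98 mm
Seasonal total = 327.11 mm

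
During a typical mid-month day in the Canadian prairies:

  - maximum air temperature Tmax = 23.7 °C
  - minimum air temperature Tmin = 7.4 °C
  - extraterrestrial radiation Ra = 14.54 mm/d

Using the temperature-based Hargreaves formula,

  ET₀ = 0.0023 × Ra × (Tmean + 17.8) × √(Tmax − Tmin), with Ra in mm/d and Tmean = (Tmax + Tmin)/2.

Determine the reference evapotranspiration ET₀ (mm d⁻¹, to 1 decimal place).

Tmean = (23.7 + 7.4)/2 = 15.55 °C
ET₀ = 0.0023 × 14.54 × (15.55 + 17.8) × √16.3 = 0.0023 × 14.54 × 33.35 × 4.0373 = 4.5028 mm/d

4.5 mm d⁻¹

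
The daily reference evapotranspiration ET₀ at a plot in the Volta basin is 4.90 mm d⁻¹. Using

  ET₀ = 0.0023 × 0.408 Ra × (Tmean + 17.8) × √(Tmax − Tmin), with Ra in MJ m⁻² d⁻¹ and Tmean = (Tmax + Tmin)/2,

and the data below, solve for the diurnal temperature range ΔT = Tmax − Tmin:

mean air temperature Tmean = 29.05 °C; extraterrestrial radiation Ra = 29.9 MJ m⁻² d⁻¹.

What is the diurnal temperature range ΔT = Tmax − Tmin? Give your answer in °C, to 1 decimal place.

√ΔT = ET₀ / [0.0023 × 0.408 × Ra × (Tmean+17.8)] = 4.90 / (0.0023 × 12.1992 × 46.85) = 3.7276
ΔT = 3.7276² = 13.895 °C

13.9 °C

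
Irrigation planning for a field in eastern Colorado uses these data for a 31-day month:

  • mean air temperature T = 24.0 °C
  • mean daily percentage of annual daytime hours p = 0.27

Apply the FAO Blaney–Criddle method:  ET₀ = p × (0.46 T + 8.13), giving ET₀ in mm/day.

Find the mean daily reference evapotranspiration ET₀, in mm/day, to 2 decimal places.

5.18 mm/day

ET₀ = 0.27 × (0.46 × 24.0 + 8.13) = 0.27 × 19.170 = 5.1759 mm/d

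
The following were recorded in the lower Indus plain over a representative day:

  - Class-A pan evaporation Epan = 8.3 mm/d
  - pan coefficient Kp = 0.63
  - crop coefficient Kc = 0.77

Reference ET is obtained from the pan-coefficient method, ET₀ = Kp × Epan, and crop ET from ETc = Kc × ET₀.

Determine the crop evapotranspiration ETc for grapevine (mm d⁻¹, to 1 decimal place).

ET₀ = 0.63 × 8.3 = 5.2290 mm/d
ETc = Kc × ET₀ = 0.77 × 5.2290 = 4.0263 mm/d

4.0 mm d⁻¹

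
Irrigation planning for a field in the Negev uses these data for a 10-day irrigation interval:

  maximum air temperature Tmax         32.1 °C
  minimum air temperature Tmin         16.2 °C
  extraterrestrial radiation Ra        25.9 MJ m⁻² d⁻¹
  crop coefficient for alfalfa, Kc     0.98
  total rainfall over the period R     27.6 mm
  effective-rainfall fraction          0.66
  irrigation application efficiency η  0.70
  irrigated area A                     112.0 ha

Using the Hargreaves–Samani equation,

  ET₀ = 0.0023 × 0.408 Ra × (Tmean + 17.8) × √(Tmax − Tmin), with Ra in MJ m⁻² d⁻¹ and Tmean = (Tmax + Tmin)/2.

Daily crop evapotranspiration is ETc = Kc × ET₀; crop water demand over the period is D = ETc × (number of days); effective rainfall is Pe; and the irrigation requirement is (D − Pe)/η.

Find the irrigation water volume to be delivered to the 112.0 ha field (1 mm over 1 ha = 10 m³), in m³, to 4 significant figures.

34600 m³

Tmean = (32.1 + 16.2)/2 = 24.15 °C
0.408 Ra = 0.408 × 25.9 = 10.5672 mm/d equivalent
ET₀ = 0.0023 × 10.5672 × (24.15 + 17.8) × √15.9 = 0.0023 × 10.5672 × 41.95 × 3.9875 = 4.0656 mm/d
ETc = Kc × ET₀ = 0.98 × 4.0656 = 3.9843 mm/d
Crop demand D = ETc × 10 d = 3.9843 × 10 = 39.843 mm
Pe = 0.66 × 27.6 = 18.216 mm
D − Pe = 39.843 − 18.216 = 21.627 mm
Gross irrigation = 21.627 / 0.70 = 30.896 mm
Volume = 30.896 mm × 112.0 ha × 10 = 34603.5 m³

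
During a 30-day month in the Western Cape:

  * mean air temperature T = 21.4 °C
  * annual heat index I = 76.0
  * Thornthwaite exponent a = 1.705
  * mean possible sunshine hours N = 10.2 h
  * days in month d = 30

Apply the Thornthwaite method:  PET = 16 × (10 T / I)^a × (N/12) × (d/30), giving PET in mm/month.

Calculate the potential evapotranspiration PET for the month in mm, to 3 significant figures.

10T/I = 10 × 21.4 / 76.0 = 2.8158
(10T/I)^a = 2.8158^1.705 = 5.8421
Uncorrected PET = 16 × 5.8421 = 93.474 mm
Correction = (N/12)(d/30) = (10.2/12)(30/30) = 0.8500
PET = 93.474 × 0.8500 = 79.453 mm/month

79.5 mm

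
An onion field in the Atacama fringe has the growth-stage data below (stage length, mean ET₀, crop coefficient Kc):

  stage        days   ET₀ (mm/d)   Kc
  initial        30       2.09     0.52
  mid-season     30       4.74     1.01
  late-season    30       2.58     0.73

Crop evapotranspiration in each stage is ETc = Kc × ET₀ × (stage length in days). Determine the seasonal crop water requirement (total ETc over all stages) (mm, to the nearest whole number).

233 mm

initial: 0.52 × 2.09 × 30 = 32.60 mm
mid-season: 1.01 × 4.74 × 30 = 143.62 mm
late-season: 0.73 × 2.58 × 30 = 56.50 mm
Seasonal total = 232.72 mm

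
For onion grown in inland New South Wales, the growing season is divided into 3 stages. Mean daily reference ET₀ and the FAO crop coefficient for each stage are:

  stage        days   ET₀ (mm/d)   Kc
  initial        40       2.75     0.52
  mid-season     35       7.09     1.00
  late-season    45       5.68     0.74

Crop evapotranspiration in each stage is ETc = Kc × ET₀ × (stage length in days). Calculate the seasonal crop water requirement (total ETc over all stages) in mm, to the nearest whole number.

initial: 0.52 × 2.75 × 40 = 57.20 mm
mid-season: 1.00 × 7.09 × 35 = 248.15 mm
late-season: 0.74 × 5.68 × 45 = 189.14 mm
Seasonal total = 494.49 mm

494 mm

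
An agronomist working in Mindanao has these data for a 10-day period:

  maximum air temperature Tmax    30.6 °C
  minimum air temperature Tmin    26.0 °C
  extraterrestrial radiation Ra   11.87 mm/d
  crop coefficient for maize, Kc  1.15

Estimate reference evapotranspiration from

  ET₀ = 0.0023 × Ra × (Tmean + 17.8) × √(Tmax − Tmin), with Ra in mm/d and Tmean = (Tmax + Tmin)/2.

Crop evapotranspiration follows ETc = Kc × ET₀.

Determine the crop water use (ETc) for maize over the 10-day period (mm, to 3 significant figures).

Tmean = (30.6 + 26.0)/2 = 28.30 °C
ET₀ = 0.0023 × 11.87 × (28.30 + 17.8) × √4.6 = 0.0023 × 11.87 × 46.10 × 2.1448 = 2.6994 mm/d
ETc = Kc × ET₀ = 1.15 × 2.6994 = 3.1043 mm/d
Over 10 days: 3.1043 × 10 = 31.043 mm

31.0 mm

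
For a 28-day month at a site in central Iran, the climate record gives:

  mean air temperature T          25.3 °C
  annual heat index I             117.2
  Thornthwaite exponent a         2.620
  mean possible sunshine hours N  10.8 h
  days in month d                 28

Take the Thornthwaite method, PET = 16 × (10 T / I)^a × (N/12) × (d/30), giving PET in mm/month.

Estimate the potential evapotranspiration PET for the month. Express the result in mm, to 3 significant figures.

10T/I = 10 × 25.3 / 117.2 = 2.1587
(10T/I)^a = 2.1587^2.620 = 7.5090
Uncorrected PET = 16 × 7.5090 = 120.144 mm
Correction = (N/12)(d/30) = (10.8/12)(28/30) = 0.8400
PET = 120.144 × 0.8400 = 100.921 mm/month

101 mm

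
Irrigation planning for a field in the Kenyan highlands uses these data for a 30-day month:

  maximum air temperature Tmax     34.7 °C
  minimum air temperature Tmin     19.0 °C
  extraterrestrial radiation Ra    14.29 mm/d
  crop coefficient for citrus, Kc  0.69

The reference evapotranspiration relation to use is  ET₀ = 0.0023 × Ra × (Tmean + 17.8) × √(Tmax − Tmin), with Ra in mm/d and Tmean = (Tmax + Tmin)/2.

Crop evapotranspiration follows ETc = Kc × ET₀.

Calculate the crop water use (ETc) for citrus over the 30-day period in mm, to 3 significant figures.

Tmean = (34.7 + 19.0)/2 = 26.85 °C
ET₀ = 0.0023 × 14.29 × (26.85 + 17.8) × √15.7 = 0.0023 × 14.29 × 44.65 × 3.9623 = 5.8147 mm/d
ETc = Kc × ET₀ = 0.69 × 5.8147 = 4.0121 mm/d
Over 30 days: 4.0121 × 30 = 120.363 mm

120 mm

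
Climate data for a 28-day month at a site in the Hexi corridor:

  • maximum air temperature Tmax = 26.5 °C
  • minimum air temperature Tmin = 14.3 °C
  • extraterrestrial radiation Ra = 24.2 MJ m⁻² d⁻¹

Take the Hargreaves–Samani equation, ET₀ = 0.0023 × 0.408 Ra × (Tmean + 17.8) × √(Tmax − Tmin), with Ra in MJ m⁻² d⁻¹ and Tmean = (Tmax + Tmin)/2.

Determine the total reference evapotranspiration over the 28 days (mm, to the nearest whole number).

85 mm

Tmean = (26.5 + 14.3)/2 = 20.40 °C
0.408 Ra = 0.408 × 24.2 = 9.8736 mm/d equivalent
ET₀ = 0.0023 × 9.8736 × (20.40 + 17.8) × √12.2 = 0.0023 × 9.8736 × 38.20 × 3.4928 = 3.0300 mm/d
Over 28 days: 3.0300 × 28 = 84.840 mm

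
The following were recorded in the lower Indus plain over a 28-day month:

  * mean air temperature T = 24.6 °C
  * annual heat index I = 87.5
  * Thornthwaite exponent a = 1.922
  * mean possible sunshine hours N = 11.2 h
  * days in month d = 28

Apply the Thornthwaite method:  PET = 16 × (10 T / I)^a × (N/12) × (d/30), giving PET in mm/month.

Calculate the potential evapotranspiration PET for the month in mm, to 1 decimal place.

101.6 mm

10T/I = 10 × 24.6 / 87.5 = 2.8114
(10T/I)^a = 2.8114^1.922 = 7.2917
Uncorrected PET = 16 × 7.2917 = 116.667 mm
Correction = (N/12)(d/30) = (11.2/12)(28/30) = 0.8711
PET = 116.667 × 0.8711 = 101.629 mm/month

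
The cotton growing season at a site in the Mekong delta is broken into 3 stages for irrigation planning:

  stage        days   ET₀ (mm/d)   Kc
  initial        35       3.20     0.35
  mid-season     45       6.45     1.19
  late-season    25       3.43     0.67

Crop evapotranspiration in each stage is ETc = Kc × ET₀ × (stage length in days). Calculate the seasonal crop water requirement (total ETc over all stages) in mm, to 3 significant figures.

442 mm

initial: 0.35 × 3.20 × 35 = 39.20 mm
mid-season: 1.19 × 6.45 × 45 = 345.40 mm
late-season: 0.67 × 3.43 × 25 = 57.45 mm
Seasonal total = 442.05 mm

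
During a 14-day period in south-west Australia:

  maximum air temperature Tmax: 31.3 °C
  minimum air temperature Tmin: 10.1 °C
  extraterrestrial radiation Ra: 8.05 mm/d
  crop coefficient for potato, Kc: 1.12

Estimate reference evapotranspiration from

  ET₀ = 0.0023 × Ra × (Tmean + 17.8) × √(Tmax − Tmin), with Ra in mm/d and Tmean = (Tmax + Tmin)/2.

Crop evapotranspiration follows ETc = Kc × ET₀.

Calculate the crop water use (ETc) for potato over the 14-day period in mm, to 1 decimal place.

Tmean = (31.3 + 10.1)/2 = 20.70 °C
ET₀ = 0.0023 × 8.05 × (20.70 + 17.8) × √21.2 = 0.0023 × 8.05 × 38.50 × 4.6043 = 3.2821 mm/d
ETc = Kc × ET₀ = 1.12 × 3.2821 = 3.6760 mm/d
Over 14 days: 3.6760 × 14 = 51.464 mm

51.5 mm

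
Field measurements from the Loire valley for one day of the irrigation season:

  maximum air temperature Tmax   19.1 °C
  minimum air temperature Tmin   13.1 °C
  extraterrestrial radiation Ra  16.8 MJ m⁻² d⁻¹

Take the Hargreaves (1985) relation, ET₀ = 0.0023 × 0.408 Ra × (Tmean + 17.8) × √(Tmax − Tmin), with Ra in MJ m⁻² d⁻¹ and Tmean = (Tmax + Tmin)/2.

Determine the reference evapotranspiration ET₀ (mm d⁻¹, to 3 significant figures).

Tmean = (19.1 + 13.1)/2 = 16.10 °C
0.408 Ra = 0.408 × 16.8 = 6.8544 mm/d equivalent
ET₀ = 0.0023 × 6.8544 × (16.10 + 17.8) × √6.0 = 0.0023 × 6.8544 × 33.90 × 2.4495 = 1.3091 mm/d

1.31 mm d⁻¹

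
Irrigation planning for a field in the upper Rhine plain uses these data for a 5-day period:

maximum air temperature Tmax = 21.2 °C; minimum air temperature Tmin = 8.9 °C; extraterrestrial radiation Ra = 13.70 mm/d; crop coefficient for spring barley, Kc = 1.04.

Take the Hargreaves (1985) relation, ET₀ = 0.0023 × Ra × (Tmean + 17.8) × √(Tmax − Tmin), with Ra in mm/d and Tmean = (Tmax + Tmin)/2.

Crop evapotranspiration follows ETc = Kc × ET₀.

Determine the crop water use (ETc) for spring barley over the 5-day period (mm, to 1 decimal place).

18.9 mm

Tmean = (21.2 + 8.9)/2 = 15.05 °C
ET₀ = 0.0023 × 13.70 × (15.05 + 17.8) × √12.3 = 0.0023 × 13.70 × 32.85 × 3.5071 = 3.6302 mm/d
ETc = Kc × ET₀ = 1.04 × 3.6302 = 3.7754 mm/d
Over 5 days: 3.7754 × 5 = 18.877 mm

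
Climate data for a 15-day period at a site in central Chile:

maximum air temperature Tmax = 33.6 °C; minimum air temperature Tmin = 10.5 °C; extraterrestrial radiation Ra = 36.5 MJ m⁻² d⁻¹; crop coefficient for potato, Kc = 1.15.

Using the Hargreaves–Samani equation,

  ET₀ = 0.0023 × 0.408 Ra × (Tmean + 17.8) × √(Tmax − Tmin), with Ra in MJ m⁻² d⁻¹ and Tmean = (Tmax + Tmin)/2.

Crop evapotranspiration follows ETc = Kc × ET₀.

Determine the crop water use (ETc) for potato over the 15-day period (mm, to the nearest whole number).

113 mm

Tmean = (33.6 + 10.5)/2 = 22.05 °C
0.408 Ra = 0.408 × 36.5 = 14.8920 mm/d equivalent
ET₀ = 0.0023 × 14.8920 × (22.05 + 17.8) × √23.1 = 0.0023 × 14.8920 × 39.85 × 4.8062 = 6.5601 mm/d
ETc = Kc × ET₀ = 1.15 × 6.5601 = 7.5441 mm/d
Over 15 days: 7.5441 × 15 = 113.162 mm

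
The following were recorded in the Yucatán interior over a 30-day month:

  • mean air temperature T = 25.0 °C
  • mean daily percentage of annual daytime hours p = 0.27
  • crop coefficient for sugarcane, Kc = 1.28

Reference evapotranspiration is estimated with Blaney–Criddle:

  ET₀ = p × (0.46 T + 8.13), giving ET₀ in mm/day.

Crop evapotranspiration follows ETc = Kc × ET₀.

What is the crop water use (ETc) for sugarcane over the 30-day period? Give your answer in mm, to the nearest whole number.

ET₀ = 0.27 × (0.46 × 25.0 + 8.13) = 0.27 × 19.630 = 5.3001 mm/d
ETc = Kc × ET₀ = 1.28 × 5.3001 = 6.7841 mm/d
Over 30 days: 6.7841 × 30 = 203.523 mm

204 mm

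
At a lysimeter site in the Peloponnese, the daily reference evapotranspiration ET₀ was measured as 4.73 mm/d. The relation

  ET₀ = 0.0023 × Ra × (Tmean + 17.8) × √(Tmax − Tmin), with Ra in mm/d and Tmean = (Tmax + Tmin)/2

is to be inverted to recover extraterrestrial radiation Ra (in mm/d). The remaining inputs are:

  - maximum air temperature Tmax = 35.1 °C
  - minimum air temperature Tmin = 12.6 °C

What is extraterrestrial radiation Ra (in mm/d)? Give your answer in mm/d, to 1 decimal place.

10.4 mm/d

Tmean = 23.85 °C; √ΔT = 4.7434
Ra = ET₀ / [0.0023 × (Tmean+17.8) × √ΔT] = 4.73 / (0.0023 × 41.65 × 4.7434) = 10.409 mm/d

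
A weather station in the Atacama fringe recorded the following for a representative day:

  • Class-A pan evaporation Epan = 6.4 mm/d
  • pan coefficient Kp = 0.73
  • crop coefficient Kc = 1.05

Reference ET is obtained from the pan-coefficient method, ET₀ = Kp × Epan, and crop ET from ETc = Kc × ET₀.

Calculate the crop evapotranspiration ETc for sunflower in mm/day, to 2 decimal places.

ET₀ = 0.73 × 6.4 = 4.6720 mm/d
ETc = Kc × ET₀ = 1.05 × 4.6720 = 4.9056 mm/d

4.91 mm/day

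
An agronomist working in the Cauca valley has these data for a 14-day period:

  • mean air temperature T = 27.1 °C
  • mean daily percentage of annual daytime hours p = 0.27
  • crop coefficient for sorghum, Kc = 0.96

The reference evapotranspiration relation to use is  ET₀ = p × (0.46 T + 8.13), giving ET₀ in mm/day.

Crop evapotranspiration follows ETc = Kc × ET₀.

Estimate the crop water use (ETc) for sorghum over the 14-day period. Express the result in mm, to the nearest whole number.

ET₀ = 0.27 × (0.46 × 27.1 + 8.13) = 0.27 × 20.596 = 5.5609 mm/d
ETc = Kc × ET₀ = 0.96 × 5.5609 = 5.3385 mm/d
Over 14 days: 5.3385 × 14 = 74.739 mm

75 mm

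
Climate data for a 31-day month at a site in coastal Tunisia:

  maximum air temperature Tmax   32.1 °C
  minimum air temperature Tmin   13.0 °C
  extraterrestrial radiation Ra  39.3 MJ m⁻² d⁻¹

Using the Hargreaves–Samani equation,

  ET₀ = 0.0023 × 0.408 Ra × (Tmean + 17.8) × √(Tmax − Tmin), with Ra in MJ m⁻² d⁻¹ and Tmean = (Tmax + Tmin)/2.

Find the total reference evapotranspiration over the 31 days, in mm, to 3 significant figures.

202 mm

Tmean = (32.1 + 13.0)/2 = 22.55 °C
0.408 Ra = 0.408 × 39.3 = 16.0344 mm/d equivalent
ET₀ = 0.0023 × 16.0344 × (22.55 + 17.8) × √19.1 = 0.0023 × 16.0344 × 40.35 × 4.3704 = 6.5035 mm/d
Over 31 days: 6.5035 × 31 = 201.609 mm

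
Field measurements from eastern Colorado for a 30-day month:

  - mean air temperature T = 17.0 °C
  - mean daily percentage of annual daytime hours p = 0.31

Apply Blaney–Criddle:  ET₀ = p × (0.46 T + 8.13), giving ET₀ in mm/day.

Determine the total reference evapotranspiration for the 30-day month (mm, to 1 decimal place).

148.3 mm

ET₀ = 0.31 × (0.46 × 17.0 + 8.13) = 0.31 × 15.950 = 4.9445 mm/d
Monthly total = 4.9445 × 30 = 148.335 mm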